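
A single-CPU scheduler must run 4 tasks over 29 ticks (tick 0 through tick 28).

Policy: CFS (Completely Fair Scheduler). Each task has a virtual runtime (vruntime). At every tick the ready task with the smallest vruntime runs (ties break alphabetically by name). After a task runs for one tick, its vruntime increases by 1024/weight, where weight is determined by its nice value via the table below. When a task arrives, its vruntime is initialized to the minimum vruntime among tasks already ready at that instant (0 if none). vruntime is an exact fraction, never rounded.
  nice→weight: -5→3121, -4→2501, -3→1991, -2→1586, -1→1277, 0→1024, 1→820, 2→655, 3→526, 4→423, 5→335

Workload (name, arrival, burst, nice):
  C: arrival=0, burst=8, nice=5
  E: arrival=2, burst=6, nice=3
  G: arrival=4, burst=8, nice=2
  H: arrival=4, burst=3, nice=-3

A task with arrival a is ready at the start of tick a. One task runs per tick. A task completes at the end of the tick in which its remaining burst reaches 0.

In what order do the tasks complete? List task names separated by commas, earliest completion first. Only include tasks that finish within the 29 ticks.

t=0: vr[C=0] → run C
t=1: vr[C=1024/335] → run C
t=2: vr[C=2048/335 E=2048/335] → run C
t=3: vr[C=3072/335 E=2048/335] → run E
t=4: vr[C=3072/335 E=710144/88105 G=710144/88105 H=710144/88105] → run E
t=5: vr[C=3072/335 E=881664/88105 G=710144/88105 H=710144/88105] → run G
t=6: vr[C=3072/335 E=881664/88105 G=111072768/11541755 H=710144/88105] → run H
t=7: vr[C=3072/335 E=881664/88105 G=111072768/11541755 H=1504116224/175417055] → run H
t=8: vr[C=3072/335 E=881664/88105 G=111072768/11541755 H=1594335744/175417055] → run H
t=9: vr[C=3072/335 E=881664/88105 G=111072768/11541755] → run C
t=10: vr[C=4096/335 E=881664/88105 G=111072768/11541755] → run G
t=11: vr[C=4096/335 E=881664/88105 G=129116672/11541755] → run E
t=12: vr[C=4096/335 E=1053184/88105 G=129116672/11541755] → run G
t=13: vr[C=4096/335 E=1053184/88105 G=147160576/11541755] → run E
t=14: vr[C=4096/335 E=1224704/88105 G=147160576/11541755] → run C
t=15: vr[C=1024/67 E=1224704/88105 G=147160576/11541755] → run G
t=16: vr[C=1024/67 E=1224704/88105 G=33040896/2308351] → run E
t=17: vr[C=1024/67 E=1396224/88105 G=33040896/2308351] → run G
t=18: vr[C=1024/67 E=1396224/88105 G=183248384/11541755] → run C
t=19: vr[C=6144/335 E=1396224/88105 G=183248384/11541755] → run E
t=20: vr[C=6144/335 G=183248384/11541755] → run G
t=21: vr[C=6144/335 G=201292288/11541755] → run G
t=22: vr[C=6144/335 G=219336192/11541755] → run C
t=23: vr[C=7168/335 G=219336192/11541755] → run G
t=24: vr[C=7168/335] → run C
t=25: (idle)
t=26: (idle)
t=27: (idle)
t=28: (idle)

completion order = H, E, G, C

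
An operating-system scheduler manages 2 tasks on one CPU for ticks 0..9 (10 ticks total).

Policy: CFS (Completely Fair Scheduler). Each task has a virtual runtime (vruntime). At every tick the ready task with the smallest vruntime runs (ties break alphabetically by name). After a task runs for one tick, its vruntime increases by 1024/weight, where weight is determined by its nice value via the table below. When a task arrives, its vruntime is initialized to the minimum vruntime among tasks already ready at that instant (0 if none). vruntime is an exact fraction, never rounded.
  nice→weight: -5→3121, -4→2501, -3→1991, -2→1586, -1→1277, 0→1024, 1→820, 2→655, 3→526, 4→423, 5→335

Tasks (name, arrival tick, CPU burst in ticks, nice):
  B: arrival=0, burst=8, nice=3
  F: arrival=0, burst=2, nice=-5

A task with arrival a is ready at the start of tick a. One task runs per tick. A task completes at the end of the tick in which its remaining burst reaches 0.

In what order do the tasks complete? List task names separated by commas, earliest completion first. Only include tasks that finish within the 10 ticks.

completion order = F, B

t=0: vr[B=0 F=0] → run B
t=1: vr[B=512/263 F=0] → run F
t=2: vr[B=512/263 F=1024/3121] → run F
t=3: vr[B=512/263] → run B
t=4: vr[B=1024/263] → run B
t=5: vr[B=1536/263] → run B
t=6: vr[B=2048/263] → run B
t=7: vr[B=2560/263] → run B
t=8: vr[B=3072/263] → run B
t=9: vr[B=3584/263] → run B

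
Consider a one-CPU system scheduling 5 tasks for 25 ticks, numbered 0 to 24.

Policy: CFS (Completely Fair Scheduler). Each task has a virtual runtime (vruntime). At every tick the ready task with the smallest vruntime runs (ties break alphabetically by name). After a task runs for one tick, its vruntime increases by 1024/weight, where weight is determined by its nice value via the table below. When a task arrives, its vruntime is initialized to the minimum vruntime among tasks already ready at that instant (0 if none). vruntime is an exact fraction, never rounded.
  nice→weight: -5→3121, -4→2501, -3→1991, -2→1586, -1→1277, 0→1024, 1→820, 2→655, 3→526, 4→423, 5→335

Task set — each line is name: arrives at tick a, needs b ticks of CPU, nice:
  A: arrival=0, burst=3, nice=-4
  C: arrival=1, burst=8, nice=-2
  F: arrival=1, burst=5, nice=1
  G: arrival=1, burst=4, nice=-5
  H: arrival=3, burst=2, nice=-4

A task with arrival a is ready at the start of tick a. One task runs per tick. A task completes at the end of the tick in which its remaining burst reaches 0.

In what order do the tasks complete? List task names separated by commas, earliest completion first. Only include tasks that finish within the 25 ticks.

completion order = A, H, G, C, F

t=0: vr[A=0] → run A
t=1: vr[A=1024/2501 C=1024/2501 F=1024/2501 G=1024/2501] → run A
t=2: vr[A=2048/2501 C=1024/2501 F=1024/2501 G=1024/2501] → run C
t=3: vr[A=2048/2501 C=34304/32513 F=1024/2501 G=1024/2501 H=1024/2501] → run F
t=4: vr[A=2048/2501 C=34304/32513 F=20736/12505 G=1024/2501 H=1024/2501] → run G
t=5: vr[A=2048/2501 C=34304/32513 F=20736/12505 G=5756928/7805621 H=1024/2501] → run H
t=6: vr[A=2048/2501 C=34304/32513 F=20736/12505 G=5756928/7805621 H=2048/2501] → run G
t=7: vr[A=2048/2501 C=34304/32513 F=20736/12505 G=8317952/7805621 H=2048/2501] → run A
t=8: vr[C=34304/32513 F=20736/12505 G=8317952/7805621 H=2048/2501] → run H
t=9: vr[C=34304/32513 F=20736/12505 G=8317952/7805621] → run C
t=10: vr[C=55296/32513 F=20736/12505 G=8317952/7805621] → run G
t=11: vr[C=55296/32513 F=20736/12505 G=10878976/7805621] → run G
t=12: vr[C=55296/32513 F=20736/12505] → run F
t=13: vr[C=55296/32513 F=36352/12505] → run C
t=14: vr[C=76288/32513 F=36352/12505] → run C
t=15: vr[C=97280/32513 F=36352/12505] → run F
t=16: vr[C=97280/32513 F=51968/12505] → run C
t=17: vr[C=118272/32513 F=51968/12505] → run C
t=18: vr[C=139264/32513 F=51968/12505] → run F
t=19: vr[C=139264/32513 F=67584/12505] → run C
t=20: vr[C=160256/32513 F=67584/12505] → run C
t=21: vr[F=67584/12505] → run F
t=22: (idle)
t=23: (idle)
t=24: (idle)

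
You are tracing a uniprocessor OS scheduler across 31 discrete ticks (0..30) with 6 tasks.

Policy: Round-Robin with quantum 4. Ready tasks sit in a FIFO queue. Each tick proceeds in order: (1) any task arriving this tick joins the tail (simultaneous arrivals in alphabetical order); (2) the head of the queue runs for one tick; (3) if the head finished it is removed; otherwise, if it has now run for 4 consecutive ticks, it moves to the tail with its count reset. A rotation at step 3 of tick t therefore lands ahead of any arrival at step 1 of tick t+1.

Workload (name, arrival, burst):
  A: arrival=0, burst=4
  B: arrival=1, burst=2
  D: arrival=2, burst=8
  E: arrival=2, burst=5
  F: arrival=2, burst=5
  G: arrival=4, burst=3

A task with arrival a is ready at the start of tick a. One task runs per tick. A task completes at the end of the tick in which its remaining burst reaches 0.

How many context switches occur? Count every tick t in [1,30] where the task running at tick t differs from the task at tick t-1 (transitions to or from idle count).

context switches = 9

t=0: queue=[A] q_used=0 → run A
t=1: queue=[A,B] q_used=1 → run A
t=2: queue=[A,B,D,E,F] q_used=2 → run A
t=3: queue=[A,B,D,E,F] q_used=3 → run A
t=4: queue=[B,D,E,F,G] q_used=0 → run B
t=5: queue=[B,D,E,F,G] q_used=1 → run B
t=6: queue=[D,E,F,G] q_used=0 → run D
t=7: queue=[D,E,F,G] q_used=1 → run D
t=8: queue=[D,E,F,G] q_used=2 → run D
t=9: queue=[D,E,F,G] q_used=3 → run D
t=10: queue=[E,F,G,D] q_used=0 → run E
t=11: queue=[E,F,G,D] q_used=1 → run E
t=12: queue=[E,F,G,D] q_used=2 → run E
t=13: queue=[E,F,G,D] q_used=3 → run E
t=14: queue=[F,G,D,E] q_used=0 → run F
t=15: queue=[F,G,D,E] q_used=1 → run F
t=16: queue=[F,G,D,E] q_used=2 → run F
t=17: queue=[F,G,D,E] q_used=3 → run F
t=18: queue=[G,D,E,F] q_used=0 → run G
t=19: queue=[G,D,E,F] q_used=1 → run G
t=20: queue=[G,D,E,F] q_used=2 → run G
t=21: queue=[D,E,F] q_used=0 → run D
t=22: queue=[D,E,F] q_used=1 → run D
t=23: queue=[D,E,F] q_used=2 → run D
t=24: queue=[D,E,F] q_used=3 → run D
t=25: queue=[E,F] q_used=0 → run E
t=26: queue=[F] q_used=0 → run F
t=27: (idle)
t=28: (idle)
t=29: (idle)
t=30: (idle)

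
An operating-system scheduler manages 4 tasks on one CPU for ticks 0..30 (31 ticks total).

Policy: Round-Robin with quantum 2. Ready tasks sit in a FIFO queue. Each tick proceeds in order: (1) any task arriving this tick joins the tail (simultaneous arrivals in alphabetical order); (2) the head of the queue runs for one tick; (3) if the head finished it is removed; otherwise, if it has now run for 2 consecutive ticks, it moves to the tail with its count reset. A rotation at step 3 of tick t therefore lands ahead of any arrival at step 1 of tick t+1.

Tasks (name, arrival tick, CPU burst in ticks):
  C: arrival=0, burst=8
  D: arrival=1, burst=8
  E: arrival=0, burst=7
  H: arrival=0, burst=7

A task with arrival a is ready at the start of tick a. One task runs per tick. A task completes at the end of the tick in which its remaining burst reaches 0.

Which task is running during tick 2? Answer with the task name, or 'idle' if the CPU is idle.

running at tick 2 = E

t=0: queue=[C,E,H] q_used=0 → run C
t=1: queue=[C,E,H,D] q_used=1 → run C
t=2: queue=[E,H,D,C] q_used=0 → run E
t=3: queue=[E,H,D,C] q_used=1 → run E
t=4: queue=[H,D,C,E] q_used=0 → run H
t=5: queue=[H,D,C,E] q_used=1 → run H
t=6: queue=[D,C,E,H] q_used=0 → run D
t=7: queue=[D,C,E,H] q_used=1 → run D
t=8: queue=[C,E,H,D] q_used=0 → run C
t=9: queue=[C,E,H,D] q_used=1 → run C
t=10: queue=[E,H,D,C] q_used=0 → run E
t=11: queue=[E,H,D,C] q_used=1 → run E
t=12: queue=[H,D,C,E] q_used=0 → run H
t=13: queue=[H,D,C,E] q_used=1 → run H
t=14: queue=[D,C,E,H] q_used=0 → run D
t=15: queue=[D,C,E,H] q_used=1 → run D
t=16: queue=[C,E,H,D] q_used=0 → run C
t=17: queue=[C,E,H,D] q_used=1 → run C
t=18: queue=[E,H,D,C] q_used=0 → run E
t=19: queue=[E,H,D,C] q_used=1 → run E
t=20: queue=[H,D,C,E] q_used=0 → run H
t=21: queue=[H,D,C,E] q_used=1 → run H
t=22: queue=[D,C,E,H] q_used=0 → run D
t=23: queue=[D,C,E,H] q_used=1 → run D
t=24: queue=[C,E,H,D] q_used=0 → run C
t=25: queue=[C,E,H,D] q_used=1 → run C
t=26: queue=[E,H,D] q_used=0 → run E
t=27: queue=[H,D] q_used=0 → run H
t=28: queue=[D] q_used=0 → run D
t=29: queue=[D] q_used=1 → run D
t=30: (idle)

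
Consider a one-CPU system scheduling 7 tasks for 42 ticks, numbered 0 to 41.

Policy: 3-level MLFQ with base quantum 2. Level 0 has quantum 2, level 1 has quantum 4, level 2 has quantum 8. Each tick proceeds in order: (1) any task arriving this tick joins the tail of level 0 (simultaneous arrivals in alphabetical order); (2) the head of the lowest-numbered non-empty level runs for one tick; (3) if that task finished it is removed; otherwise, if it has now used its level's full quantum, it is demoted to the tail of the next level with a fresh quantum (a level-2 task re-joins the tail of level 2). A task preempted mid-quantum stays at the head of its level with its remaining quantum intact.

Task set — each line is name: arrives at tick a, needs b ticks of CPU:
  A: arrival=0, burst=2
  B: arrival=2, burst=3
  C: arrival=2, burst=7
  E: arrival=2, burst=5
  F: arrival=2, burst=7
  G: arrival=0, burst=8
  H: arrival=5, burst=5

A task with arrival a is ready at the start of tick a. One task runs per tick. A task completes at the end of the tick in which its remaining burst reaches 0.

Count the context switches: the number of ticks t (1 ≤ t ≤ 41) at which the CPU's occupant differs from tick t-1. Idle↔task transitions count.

t=0: L0/L1/L2 = AG/-/- → run A
t=1: L0/L1/L2 = AG/-/- → run A
t=2: L0/L1/L2 = GBCEF/-/- → run G
t=3: L0/L1/L2 = GBCEF/-/- → run G
t=4: L0/L1/L2 = BCEF/G/- → run B
t=5: L0/L1/L2 = BCEFH/G/- → run B
t=6: L0/L1/L2 = CEFH/GB/- → run C
t=7: L0/L1/L2 = CEFH/GB/- → run C
t=8: L0/L1/L2 = EFH/GBC/- → run E
t=9: L0/L1/L2 = EFH/GBC/- → run E
t=10: L0/L1/L2 = FH/GBCE/- → run F
t=11: L0/L1/L2 = FH/GBCE/- → run F
t=12: L0/L1/L2 = H/GBCEF/- → run H
t=13: L0/L1/L2 = H/GBCEF/- → run H
t=14: L0/L1/L2 = -/GBCEFH/- → run G
t=15: L0/L1/L2 = -/GBCEFH/- → run G
t=16: L0/L1/L2 = -/GBCEFH/- → run G
t=17: L0/L1/L2 = -/GBCEFH/- → run G
t=18: L0/L1/L2 = -/BCEFH/G → run B
t=19: L0/L1/L2 = -/CEFH/G → run C
t=20: L0/L1/L2 = -/CEFH/G → run C
t=21: L0/L1/L2 = -/CEFH/G → run C
t=22: L0/L1/L2 = -/CEFH/G → run C
t=23: L0/L1/L2 = -/EFH/GC → run E
t=24: L0/L1/L2 = -/EFH/GC → run E
t=25: L0/L1/L2 = -/EFH/GC → run E
t=26: L0/L1/L2 = -/FH/GC → run F
t=27: L0/L1/L2 = -/FH/GC → run F
t=28: L0/L1/L2 = -/FH/GC → run F
t=29: L0/L1/L2 = -/FH/GC → run F
t=30: L0/L1/L2 = -/H/GCF → run H
t=31: L0/L1/L2 = -/H/GCF → run H
t=32: L0/L1/L2 = -/H/GCF → run H
t=33: L0/L1/L2 = -/-/GCF → run G
t=34: L0/L1/L2 = -/-/GCF → run G
t=35: L0/L1/L2 = -/-/CF → run C
t=36: L0/L1/L2 = -/-/F → run F
t=37: (idle)
t=38: (idle)
t=39: (idle)
t=40: (idle)
t=41: (idle)

context switches = 16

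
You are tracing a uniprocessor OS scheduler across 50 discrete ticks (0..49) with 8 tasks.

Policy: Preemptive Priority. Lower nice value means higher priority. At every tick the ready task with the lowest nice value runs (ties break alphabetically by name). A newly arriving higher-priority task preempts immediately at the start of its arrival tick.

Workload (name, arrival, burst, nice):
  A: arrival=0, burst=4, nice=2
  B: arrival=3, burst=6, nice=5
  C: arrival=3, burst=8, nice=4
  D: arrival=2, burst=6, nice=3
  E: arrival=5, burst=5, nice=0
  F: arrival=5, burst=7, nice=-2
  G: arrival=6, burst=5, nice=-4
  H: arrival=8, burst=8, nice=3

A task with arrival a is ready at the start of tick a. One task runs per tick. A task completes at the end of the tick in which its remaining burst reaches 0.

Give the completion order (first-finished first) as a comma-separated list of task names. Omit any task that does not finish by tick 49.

completion order = A, G, F, E, D, H, C, B

t=0: ready={A} → run A
t=1: ready={A} → run A
t=2: ready={A,D} → run A
t=3: ready={A,B,C,D} → run A
t=4: ready={B,C,D} → run D
t=5: ready={B,C,D,E,F} → run F
t=6: ready={B,C,D,E,F,G} → run G
t=7: ready={B,C,D,E,F,G} → run G
t=8: ready={B,C,D,E,F,G,H} → run G
t=9: ready={B,C,D,E,F,G,H} → run G
t=10: ready={B,C,D,E,F,G,H} → run G
t=11: ready={B,C,D,E,F,H} → run F
t=12: ready={B,C,D,E,F,H} → run F
t=13: ready={B,C,D,E,F,H} → run F
t=14: ready={B,C,D,E,F,H} → run F
t=15: ready={B,C,D,E,F,H} → run F
t=16: ready={B,C,D,E,F,H} → run F
t=17: ready={B,C,D,E,H} → run E
t=18: ready={B,C,D,E,H} → run E
t=19: ready={B,C,D,E,H} → run E
t=20: ready={B,C,D,E,H} → run E
t=21: ready={B,C,D,E,H} → run E
t=22: ready={B,C,D,H} → run D
t=23: ready={B,C,D,H} → run D
t=24: ready={B,C,D,H} → run D
t=25: ready={B,C,D,H} → run D
t=26: ready={B,C,D,H} → run D
t=27: ready={B,C,H} → run H
t=28: ready={B,C,H} → run H
t=29: ready={B,C,H} → run H
t=30: ready={B,C,H} → run H
t=31: ready={B,C,H} → run H
t=32: ready={B,C,H} → run H
t=33: ready={B,C,H} → run H
t=34: ready={B,C,H} → run H
t=35: ready={B,C} → run C
t=36: ready={B,C} → run C
t=37: ready={B,C} → run C
t=38: ready={B,C} → run C
t=39: ready={B,C} → run C
t=40: ready={B,C} → run C
t=41: ready={B,C} → run C
t=42: ready={B,C} → run C
t=43: ready={B} → run B
t=44: ready={B} → run B
t=45: ready={B} → run B
t=46: ready={B} → run B
t=47: ready={B} → run B
t=48: ready={B} → run B
t=49: (idle)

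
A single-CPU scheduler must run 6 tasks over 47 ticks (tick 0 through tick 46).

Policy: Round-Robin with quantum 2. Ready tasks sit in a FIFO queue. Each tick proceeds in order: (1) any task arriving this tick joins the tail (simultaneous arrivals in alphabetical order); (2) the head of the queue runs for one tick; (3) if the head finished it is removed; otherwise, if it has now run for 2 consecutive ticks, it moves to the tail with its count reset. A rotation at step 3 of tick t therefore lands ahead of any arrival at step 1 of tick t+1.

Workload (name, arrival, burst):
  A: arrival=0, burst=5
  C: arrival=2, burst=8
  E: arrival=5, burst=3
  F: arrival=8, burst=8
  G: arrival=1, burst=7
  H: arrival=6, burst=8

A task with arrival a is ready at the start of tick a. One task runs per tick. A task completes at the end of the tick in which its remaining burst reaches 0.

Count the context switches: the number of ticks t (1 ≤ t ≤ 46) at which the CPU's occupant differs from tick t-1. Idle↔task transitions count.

context switches = 21

t=0: queue=[A] q_used=0 → run A
t=1: queue=[A,G] q_used=1 → run A
t=2: queue=[G,A,C] q_used=0 → run G
t=3: queue=[G,A,C] q_used=1 → run G
t=4: queue=[A,C,G] q_used=0 → run A
t=5: queue=[A,C,G,E] q_used=1 → run A
t=6: queue=[C,G,E,A,H] q_used=0 → run C
t=7: queue=[C,G,E,A,H] q_used=1 → run C
t=8: queue=[G,E,A,H,C,F] q_used=0 → run G
t=9: queue=[G,E,A,H,C,F] q_used=1 → run G
t=10: queue=[E,A,H,C,F,G] q_used=0 → run E
t=11: queue=[E,A,H,C,F,G] q_used=1 → run E
t=12: queue=[A,H,C,F,G,E] q_used=0 → run A
t=13: queue=[H,C,F,G,E] q_used=0 → run H
t=14: queue=[H,C,F,G,E] q_used=1 → run H
t=15: queue=[C,F,G,E,H] q_used=0 → run C
t=16: queue=[C,F,G,E,H] q_used=1 → run C
t=17: queue=[F,G,E,H,C] q_used=0 → run F
t=18: queue=[F,G,E,H,C] q_used=1 → run F
t=19: queue=[G,E,H,C,F] q_used=0 → run G
t=20: queue=[G,E,H,C,F] q_used=1 → run G
t=21: queue=[E,H,C,F,G] q_used=0 → run E
t=22: queue=[H,C,F,G] q_used=0 → run H
t=23: queue=[H,C,F,G] q_used=1 → run H
t=24: queue=[C,F,G,H] q_used=0 → run C
t=25: queue=[C,F,G,H] q_used=1 → run C
t=26: queue=[F,G,H,C] q_used=0 → run F
t=27: queue=[F,G,H,C] q_used=1 → run F
t=28: queue=[G,H,C,F] q_used=0 → run G
t=29: queue=[H,C,F] q_used=0 → run H
t=30: queue=[H,C,F] q_used=1 → run H
t=31: queue=[C,F,H] q_used=0 → run C
t=32: queue=[C,F,H] q_used=1 → run C
t=33: queue=[F,H] q_used=0 → run F
t=34: queue=[F,H] q_used=1 → run F
t=35: queue=[H,F] q_used=0 → run H
t=36: queue=[H,F] q_used=1 → run H
t=37: queue=[F] q_used=0 → run F
t=38: queue=[F] q_used=1 → run F
t=39: (idle)
t=40: (idle)
t=41: (idle)
t=42: (idle)
t=43: (idle)
t=44: (idle)
t=45: (idle)
t=46: (idle)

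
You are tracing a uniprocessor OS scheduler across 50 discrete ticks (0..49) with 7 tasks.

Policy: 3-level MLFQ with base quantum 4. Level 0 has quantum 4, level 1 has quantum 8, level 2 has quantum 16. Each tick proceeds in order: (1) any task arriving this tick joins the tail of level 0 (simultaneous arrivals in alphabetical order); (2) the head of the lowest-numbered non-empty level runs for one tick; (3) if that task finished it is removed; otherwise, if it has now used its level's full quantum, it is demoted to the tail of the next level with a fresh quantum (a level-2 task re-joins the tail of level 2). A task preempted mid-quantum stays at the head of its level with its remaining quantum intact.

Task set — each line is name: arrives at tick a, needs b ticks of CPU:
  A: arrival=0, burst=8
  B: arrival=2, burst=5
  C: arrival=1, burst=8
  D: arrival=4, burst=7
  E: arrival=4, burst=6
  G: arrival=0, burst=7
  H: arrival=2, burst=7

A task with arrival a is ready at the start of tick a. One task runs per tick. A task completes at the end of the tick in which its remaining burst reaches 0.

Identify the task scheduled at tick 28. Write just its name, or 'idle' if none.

running at tick 28 = A

t=0: L0/L1/L2 = AG/-/- → run A
t=1: L0/L1/L2 = AGC/-/- → run A
t=2: L0/L1/L2 = AGCBH/-/- → run A
t=3: L0/L1/L2 = AGCBH/-/- → run A
t=4: L0/L1/L2 = GCBHDE/A/- → run G
t=5: L0/L1/L2 = GCBHDE/A/- → run G
t=6: L0/L1/L2 = GCBHDE/A/- → run G
t=7: L0/L1/L2 = GCBHDE/A/- → run G
t=8: L0/L1/L2 = CBHDE/AG/- → run C
t=9: L0/L1/L2 = CBHDE/AG/- → run C
t=10: L0/L1/L2 = CBHDE/AG/- → run C
t=11: L0/L1/L2 = CBHDE/AG/- → run C
t=12: L0/L1/L2 = BHDE/AGC/- → run B
t=13: L0/L1/L2 = BHDE/AGC/- → run B
t=14: L0/L1/L2 = BHDE/AGC/- → run B
t=15: L0/L1/L2 = BHDE/AGC/- → run B
t=16: L0/L1/L2 = HDE/AGCB/- → run H
t=17: L0/L1/L2 = HDE/AGCB/- → run H
t=18: L0/L1/L2 = HDE/AGCB/- → run H
t=19: L0/L1/L2 = HDE/AGCB/- → run H
t=20: L0/L1/L2 = DE/AGCBH/- → run D
t=21: L0/L1/L2 = DE/AGCBH/- → run D
t=22: L0/L1/L2 = DE/AGCBH/- → run D
t=23: L0/L1/L2 = DE/AGCBH/- → run D
t=24: L0/L1/L2 = E/AGCBHD/- → run E
t=25: L0/L1/L2 = E/AGCBHD/- → run E
t=26: L0/L1/L2 = E/AGCBHD/- → run E
t=27: L0/L1/L2 = E/AGCBHD/- → run E
t=28: L0/L1/L2 = -/AGCBHDE/- → run A
t=29: L0/L1/L2 = -/AGCBHDE/- → run A
t=30: L0/L1/L2 = -/AGCBHDE/- → run A
t=31: L0/L1/L2 = -/AGCBHDE/- → run A
t=32: L0/L1/L2 = -/GCBHDE/- → run G
t=33: L0/L1/L2 = -/GCBHDE/- → run G
t=34: L0/L1/L2 = -/GCBHDE/- → run G
t=35: L0/L1/L2 = -/CBHDE/- → run C
t=36: L0/L1/L2 = -/CBHDE/- → run C
t=37: L0/L1/L2 = -/CBHDE/- → run C
t=38: L0/L1/L2 = -/CBHDE/- → run C
t=39: L0/L1/L2 = -/BHDE/- → run B
t=40: L0/L1/L2 = -/HDE/- → run H
t=41: L0/L1/L2 = -/HDE/- → run H
t=42: L0/L1/L2 = -/HDE/- → run H
t=43: L0/L1/L2 = -/DE/- → run D
t=44: L0/L1/L2 = -/DE/- → run D
t=45: L0/L1/L2 = -/DE/- → run D
t=46: L0/L1/L2 = -/E/- → run E
t=47: L0/L1/L2 = -/E/- → run E
t=48: (idle)
t=49: (idle)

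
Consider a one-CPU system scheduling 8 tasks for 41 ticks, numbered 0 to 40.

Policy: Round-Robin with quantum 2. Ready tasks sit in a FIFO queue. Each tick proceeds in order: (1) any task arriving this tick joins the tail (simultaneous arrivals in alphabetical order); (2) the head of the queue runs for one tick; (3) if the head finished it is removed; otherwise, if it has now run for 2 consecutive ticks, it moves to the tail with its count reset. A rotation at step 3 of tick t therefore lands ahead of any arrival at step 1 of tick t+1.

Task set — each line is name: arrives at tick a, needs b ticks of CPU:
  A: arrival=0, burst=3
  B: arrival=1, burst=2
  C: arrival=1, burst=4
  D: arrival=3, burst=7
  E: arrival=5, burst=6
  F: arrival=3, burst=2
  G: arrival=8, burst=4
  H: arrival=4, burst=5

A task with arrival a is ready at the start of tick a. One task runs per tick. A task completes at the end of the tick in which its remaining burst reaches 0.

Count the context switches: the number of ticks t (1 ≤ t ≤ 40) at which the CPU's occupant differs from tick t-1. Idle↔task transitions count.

t=0: queue=[A] q_used=0 → run A
t=1: queue=[A,B,C] q_used=1 → run A
t=2: queue=[B,C,A] q_used=0 → run B
t=3: queue=[B,C,A,D,F] q_used=1 → run B
t=4: queue=[C,A,D,F,H] q_used=0 → run C
t=5: queue=[C,A,D,F,H,E] q_used=1 → run C
t=6: queue=[A,D,F,H,E,C] q_used=0 → run A
t=7: queue=[D,F,H,E,C] q_used=0 → run D
t=8: queue=[D,F,H,E,C,G] q_used=1 → run D
t=9: queue=[F,H,E,C,G,D] q_used=0 → run F
t=10: queue=[F,H,E,C,G,D] q_used=1 → run F
t=11: queue=[H,E,C,G,D] q_used=0 → run H
t=12: queue=[H,E,C,G,D] q_used=1 → run H
t=13: queue=[E,C,G,D,H] q_used=0 → run E
t=14: queue=[E,C,G,D,H] q_used=1 → run E
t=15: queue=[C,G,D,H,E] q_used=0 → run C
t=16: queue=[C,G,D,H,E] q_used=1 → run C
t=17: queue=[G,D,H,E] q_used=0 → run G
t=18: queue=[G,D,H,E] q_used=1 → run G
t=19: queue=[D,H,E,G] q_used=0 → run D
t=20: queue=[D,H,E,G] q_used=1 → run D
t=21: queue=[H,E,G,D] q_used=0 → run H
t=22: queue=[H,E,G,D] q_used=1 → run H
t=23: queue=[E,G,D,H] q_used=0 → run E
t=24: queue=[E,G,D,H] q_used=1 → run E
t=25: queue=[G,D,H,E] q_used=0 → run G
t=26: queue=[G,D,H,E] q_used=1 → run G
t=27: queue=[D,H,E] q_used=0 → run D
t=28: queue=[D,H,E] q_used=1 → run D
t=29: queue=[H,E,D] q_used=0 → run H
t=30: queue=[E,D] q_used=0 → run E
t=31: queue=[E,D] q_used=1 → run E
t=32: queue=[D] q_used=0 → run D
t=33: (idle)
t=34: (idle)
t=35: (idle)
t=36: (idle)
t=37: (idle)
t=38: (idle)
t=39: (idle)
t=40: (idle)

context switches = 18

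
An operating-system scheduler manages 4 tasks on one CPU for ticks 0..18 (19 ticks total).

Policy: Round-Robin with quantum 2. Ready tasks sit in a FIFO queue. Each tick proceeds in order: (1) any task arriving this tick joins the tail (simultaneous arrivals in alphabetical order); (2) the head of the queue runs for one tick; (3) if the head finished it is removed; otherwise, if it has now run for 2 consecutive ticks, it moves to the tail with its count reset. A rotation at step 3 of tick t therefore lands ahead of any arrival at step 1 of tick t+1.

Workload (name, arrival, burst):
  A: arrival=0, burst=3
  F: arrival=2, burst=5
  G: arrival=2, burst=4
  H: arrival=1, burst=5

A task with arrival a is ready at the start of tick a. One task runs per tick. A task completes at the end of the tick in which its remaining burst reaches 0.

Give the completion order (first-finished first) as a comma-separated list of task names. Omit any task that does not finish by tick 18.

completion order = A, G, H, F

t=0: queue=[A] q_used=0 → run A
t=1: queue=[A,H] q_used=1 → run A
t=2: queue=[H,A,F,G] q_used=0 → run H
t=3: queue=[H,A,F,G] q_used=1 → run H
t=4: queue=[A,F,G,H] q_used=0 → run A
t=5: queue=[F,G,H] q_used=0 → run F
t=6: queue=[F,G,H] q_used=1 → run F
t=7: queue=[G,H,F] q_used=0 → run G
t=8: queue=[G,H,F] q_used=1 → run G
t=9: queue=[H,F,G] q_used=0 → run H
t=10: queue=[H,F,G] q_used=1 → run H
t=11: queue=[F,G,H] q_used=0 → run F
t=12: queue=[F,G,H] q_used=1 → run F
t=13: queue=[G,H,F] q_used=0 → run G
t=14: queue=[G,H,F] q_used=1 → run G
t=15: queue=[H,F] q_used=0 → run H
t=16: queue=[F] q_used=0 → run F
t=17: (idle)
t=18: (idle)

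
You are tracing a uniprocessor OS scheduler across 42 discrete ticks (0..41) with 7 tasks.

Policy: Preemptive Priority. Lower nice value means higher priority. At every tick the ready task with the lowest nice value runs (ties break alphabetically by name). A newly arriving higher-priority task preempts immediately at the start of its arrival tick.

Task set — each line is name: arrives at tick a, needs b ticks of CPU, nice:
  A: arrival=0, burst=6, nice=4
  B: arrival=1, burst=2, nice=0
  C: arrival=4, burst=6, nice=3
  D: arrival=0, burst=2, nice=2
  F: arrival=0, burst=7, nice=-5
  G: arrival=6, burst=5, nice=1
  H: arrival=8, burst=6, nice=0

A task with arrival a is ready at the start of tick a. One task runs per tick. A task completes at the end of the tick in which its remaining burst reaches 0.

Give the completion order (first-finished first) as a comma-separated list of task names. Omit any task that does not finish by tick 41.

completion order = F, B, H, G, D, C, A

t=0: ready={A,D,F} → run F
t=1: ready={A,B,D,F} → run F
t=2: ready={A,B,D,F} → run F
t=3: ready={A,B,D,F} → run F
t=4: ready={A,B,C,D,F} → run F
t=5: ready={A,B,C,D,F} → run F
t=6: ready={A,B,C,D,F,G} → run F
t=7: ready={A,B,C,D,G} → run B
t=8: ready={A,B,C,D,G,H} → run B
t=9: ready={A,C,D,G,H} → run H
t=10: ready={A,C,D,G,H} → run H
t=11: ready={A,C,D,G,H} → run H
t=12: ready={A,C,D,G,H} → run H
t=13: ready={A,C,D,G,H} → run H
t=14: ready={A,C,D,G,H} → run H
t=15: ready={A,C,D,G} → run G
t=16: ready={A,C,D,G} → run G
t=17: ready={A,C,D,G} → run G
t=18: ready={A,C,D,G} → run G
t=19: ready={A,C,D,G} → run G
t=20: ready={A,C,D} → run D
t=21: ready={A,C,D} → run D
t=22: ready={A,C} → run C
t=23: ready={A,C} → run C
t=24: ready={A,C} → run C
t=25: ready={A,C} → run C
t=26: ready={A,C} → run C
t=27: ready={A,C} → run C
t=28: ready={A} → run A
t=29: ready={A} → run A
t=30: ready={A} → run A
t=31: ready={A} → run A
t=32: ready={A} → run A
t=33: ready={A} → run A
t=34: (idle)
t=35: (idle)
t=36: (idle)
t=37: (idle)
t=38: (idle)
t=39: (idle)
t=40: (idle)
t=41: (idle)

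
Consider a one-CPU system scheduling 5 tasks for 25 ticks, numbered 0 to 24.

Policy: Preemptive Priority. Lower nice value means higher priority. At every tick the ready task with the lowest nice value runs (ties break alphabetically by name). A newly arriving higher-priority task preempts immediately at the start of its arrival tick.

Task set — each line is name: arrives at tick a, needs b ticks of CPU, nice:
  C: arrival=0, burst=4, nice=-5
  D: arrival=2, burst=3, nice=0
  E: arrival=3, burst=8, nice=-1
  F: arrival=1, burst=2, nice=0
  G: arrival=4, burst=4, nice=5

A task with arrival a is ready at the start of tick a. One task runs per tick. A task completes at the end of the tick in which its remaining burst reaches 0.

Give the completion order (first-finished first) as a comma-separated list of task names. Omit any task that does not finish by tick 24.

t=0: ready={C} → run C
t=1: ready={C,F} → run C
t=2: ready={C,D,F} → run C
t=3: ready={C,D,E,F} → run C
t=4: ready={D,E,F,G} → run E
t=5: ready={D,E,F,G} → run E
t=6: ready={D,E,F,G} → run E
t=7: ready={D,E,F,G} → run E
t=8: ready={D,E,F,G} → run E
t=9: ready={D,E,F,G} → run E
t=10: ready={D,E,F,G} → run E
t=11: ready={D,E,F,G} → run E
t=12: ready={D,F,G} → run D
t=13: ready={D,F,G} → run D
t=14: ready={D,F,G} → run D
t=15: ready={F,G} → run F
t=16: ready={F,G} → run F
t=17: ready={G} → run G
t=18: ready={G} → run G
t=19: ready={G} → run G
t=20: ready={G} → run G
t=21: (idle)
t=22: (idle)
t=23: (idle)
t=24: (idle)

completion order = C, E, D, F, G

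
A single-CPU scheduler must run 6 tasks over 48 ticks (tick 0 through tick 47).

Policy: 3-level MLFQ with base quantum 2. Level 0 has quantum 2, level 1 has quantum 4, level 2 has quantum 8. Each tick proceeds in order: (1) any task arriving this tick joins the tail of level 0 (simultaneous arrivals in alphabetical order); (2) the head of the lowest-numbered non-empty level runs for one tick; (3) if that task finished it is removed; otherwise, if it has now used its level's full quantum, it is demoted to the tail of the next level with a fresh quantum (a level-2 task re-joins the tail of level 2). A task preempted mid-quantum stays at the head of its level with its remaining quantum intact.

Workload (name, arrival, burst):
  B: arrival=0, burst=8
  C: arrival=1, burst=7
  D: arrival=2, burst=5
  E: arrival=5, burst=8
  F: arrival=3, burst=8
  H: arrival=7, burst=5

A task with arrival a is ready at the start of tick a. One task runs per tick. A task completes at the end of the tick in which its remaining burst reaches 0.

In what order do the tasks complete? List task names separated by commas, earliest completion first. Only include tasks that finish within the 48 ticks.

completion order = D, H, B, C, F, E

t=0: L0/L1/L2 = B/-/- → run B
t=1: L0/L1/L2 = BC/-/- → run B
t=2: L0/L1/L2 = CD/B/- → run C
t=3: L0/L1/L2 = CDF/B/- → run C
t=4: L0/L1/L2 = DF/BC/- → run D
t=5: L0/L1/L2 = DFE/BC/- → run D
t=6: L0/L1/L2 = FE/BCD/- → run F
t=7: L0/L1/L2 = FEH/BCD/- → run F
t=8: L0/L1/L2 = EH/BCDF/- → run E
t=9: L0/L1/L2 = EH/BCDF/- → run E
t=10: L0/L1/L2 = H/BCDFE/- → run H
t=11: L0/L1/L2 = H/BCDFE/- → run H
t=12: L0/L1/L2 = -/BCDFEH/- → run B
t=13: L0/L1/L2 = -/BCDFEH/- → run B
t=14: L0/L1/L2 = -/BCDFEH/- → run B
t=15: L0/L1/L2 = -/BCDFEH/- → run B
t=16: L0/L1/L2 = -/CDFEH/B → run C
t=17: L0/L1/L2 = -/CDFEH/B → run C
t=18: L0/L1/L2 = -/CDFEH/B → run C
t=19: L0/L1/L2 = -/CDFEH/B → run C
t=20: L0/L1/L2 = -/DFEH/BC → run D
t=21: L0/L1/L2 = -/DFEH/BC → run D
t=22: L0/L1/L2 = -/DFEH/BC → run D
t=23: L0/L1/L2 = -/FEH/BC → run F
t=24: L0/L1/L2 = -/FEH/BC → run F
t=25: L0/L1/L2 = -/FEH/BC → run F
t=26: L0/L1/L2 = -/FEH/BC → run F
t=27: L0/L1/L2 = -/EH/BCF → run E
t=28: L0/L1/L2 = -/EH/BCF → run E
t=29: L0/L1/L2 = -/EH/BCF → run E
t=30: L0/L1/L2 = -/EH/BCF → run E
t=31: L0/L1/L2 = -/H/BCFE → run H
t=32: L0/L1/L2 = -/H/BCFE → run H
t=33: L0/L1/L2 = -/H/BCFE → run H
t=34: L0/L1/L2 = -/-/BCFE → run B
t=35: L0/L1/L2 = -/-/BCFE → run B
t=36: L0/L1/L2 = -/-/CFE → run C
t=37: L0/L1/L2 = -/-/FE → run F
t=38: L0/L1/L2 = -/-/FE → run F
t=39: L0/L1/L2 = -/-/E → run E
t=40: L0/L1/L2 = -/-/E → run E
t=41: (idle)
t=42: (idle)
t=43: (idle)
t=44: (idle)
t=45: (idle)
t=46: (idle)
t=47: (idle)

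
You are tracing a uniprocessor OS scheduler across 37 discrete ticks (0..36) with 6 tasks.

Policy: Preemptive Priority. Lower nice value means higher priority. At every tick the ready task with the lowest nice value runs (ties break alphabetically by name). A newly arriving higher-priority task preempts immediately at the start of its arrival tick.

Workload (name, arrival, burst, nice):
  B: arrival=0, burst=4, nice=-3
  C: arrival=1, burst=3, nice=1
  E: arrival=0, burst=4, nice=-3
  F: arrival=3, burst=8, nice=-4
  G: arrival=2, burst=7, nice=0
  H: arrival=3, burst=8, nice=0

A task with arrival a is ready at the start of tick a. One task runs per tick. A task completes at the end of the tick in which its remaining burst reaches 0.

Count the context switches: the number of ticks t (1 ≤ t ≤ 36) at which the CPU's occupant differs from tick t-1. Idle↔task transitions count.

t=0: ready={B,E} → run B
t=1: ready={B,C,E} → run B
t=2: ready={B,C,E,G} → run B
t=3: ready={B,C,E,F,G,H} → run F
t=4: ready={B,C,E,F,G,H} → run F
t=5: ready={B,C,E,F,G,H} → run F
t=6: ready={B,C,E,F,G,H} → run F
t=7: ready={B,C,E,F,G,H} → run F
t=8: ready={B,C,E,F,G,H} → run F
t=9: ready={B,C,E,F,G,H} → run F
t=10: ready={B,C,E,F,G,H} → run F
t=11: ready={B,C,E,G,H} → run B
t=12: ready={C,E,G,H} → run E
t=13: ready={C,E,G,H} → run E
t=14: ready={C,E,G,H} → run E
t=15: ready={C,E,G,H} → run E
t=16: ready={C,G,H} → run G
t=17: ready={C,G,H} → run G
t=18: ready={C,G,H} → run G
t=19: ready={C,G,H} → run G
t=20: ready={C,G,H} → run G
t=21: ready={C,G,H} → run G
t=22: ready={C,G,H} → run G
t=23: ready={C,H} → run H
t=24: ready={C,H} → run H
t=25: ready={C,H} → run H
t=26: ready={C,H} → run H
t=27: ready={C,H} → run H
t=28: ready={C,H} → run H
t=29: ready={C,H} → run H
t=30: ready={C,H} → run H
t=31: ready={C} → run C
t=32: ready={C} → run C
t=33: ready={C} → run C
t=34: (idle)
t=35: (idle)
t=36: (idle)

context switches = 7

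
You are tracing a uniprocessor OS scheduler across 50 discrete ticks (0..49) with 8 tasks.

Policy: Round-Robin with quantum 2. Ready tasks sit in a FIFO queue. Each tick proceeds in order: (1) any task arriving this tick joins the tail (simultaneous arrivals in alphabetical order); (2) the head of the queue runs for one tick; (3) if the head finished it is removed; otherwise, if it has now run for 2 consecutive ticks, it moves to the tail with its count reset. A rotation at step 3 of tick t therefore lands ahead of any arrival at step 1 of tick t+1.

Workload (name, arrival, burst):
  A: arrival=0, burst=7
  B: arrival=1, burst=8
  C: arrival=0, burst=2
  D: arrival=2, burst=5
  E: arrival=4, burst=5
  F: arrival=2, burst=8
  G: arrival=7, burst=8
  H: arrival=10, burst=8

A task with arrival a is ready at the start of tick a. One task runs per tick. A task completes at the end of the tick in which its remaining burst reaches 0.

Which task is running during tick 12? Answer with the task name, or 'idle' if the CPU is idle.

t=0: queue=[A,C] q_used=0 → run A
t=1: queue=[A,C,B] q_used=1 → run A
t=2: queue=[C,B,A,D,F] q_used=0 → run C
t=3: queue=[C,B,A,D,F] q_used=1 → run C
t=4: queue=[B,A,D,F,E] q_used=0 → run B
t=5: queue=[B,A,D,F,E] q_used=1 → run B
t=6: queue=[A,D,F,E,B] q_used=0 → run A
t=7: queue=[A,D,F,E,B,G] q_used=1 → run A
t=8: queue=[D,F,E,B,G,A] q_used=0 → run D
t=9: queue=[D,F,E,B,G,A] q_used=1 → run D
t=10: queue=[F,E,B,G,A,D,H] q_used=0 → run F
t=11: queue=[F,E,B,G,A,D,H] q_used=1 → run F
t=12: queue=[E,B,G,A,D,H,F] q_used=0 → run E
t=13: queue=[E,B,G,A,D,H,F] q_used=1 → run E
t=14: queue=[B,G,A,D,H,F,E] q_used=0 → run B
t=15: queue=[B,G,A,D,H,F,E] q_used=1 → run B
t=16: queue=[G,A,D,H,F,E,B] q_used=0 → run G
t=17: queue=[G,A,D,H,F,E,B] q_used=1 → run G
t=18: queue=[A,D,H,F,E,B,G] q_used=0 → run A
t=19: queue=[A,D,H,F,E,B,G] q_used=1 → run A
t=20: queue=[D,H,F,E,B,G,A] q_used=0 → run D
t=21: queue=[D,H,F,E,B,G,A] q_used=1 → run D
t=22: queue=[H,F,E,B,G,A,D] q_used=0 → run H
t=23: queue=[H,F,E,B,G,A,D] q_used=1 → run H
t=24: queue=[F,E,B,G,A,D,H] q_used=0 → run F
t=25: queue=[F,E,B,G,A,D,H] q_used=1 → run F
t=26: queue=[E,B,G,A,D,H,F] q_used=0 → run E
t=27: queue=[E,B,G,A,D,H,F] q_used=1 → run E
t=28: queue=[B,G,A,D,H,F,E] q_used=0 → run B
t=29: queue=[B,G,A,D,H,F,E] q_used=1 → run B
t=30: queue=[G,A,D,H,F,E,B] q_used=0 → run G
t=31: queue=[G,A,D,H,F,E,B] q_used=1 → run G
t=32: queue=[A,D,H,F,E,B,G] q_used=0 → run A
t=33: queue=[D,H,F,E,B,G] q_used=0 → run D
t=34: queue=[H,F,E,B,G] q_used=0 → run H
t=35: queue=[H,F,E,B,G] q_used=1 → run H
t=36: queue=[F,E,B,G,H] q_used=0 → run F
t=37: queue=[F,E,B,G,H] q_used=1 → run F
t=38: queue=[E,B,G,H,F] q_used=0 → run E
t=39: queue=[B,G,H,F] q_used=0 → run B
t=40: queue=[B,G,H,F] q_used=1 → run B
t=41: queue=[G,H,F] q_used=0 → run G
t=42: queue=[G,H,F] q_used=1 → run G
t=43: queue=[H,F,G] q_used=0 → run H
t=44: queue=[H,F,G] q_used=1 → run H
t=45: queue=[F,G,H] q_used=0 → run F
t=46: queue=[F,G,H] q_used=1 → run F
t=47: queue=[G,H] q_used=0 → run G
t=48: queue=[G,H] q_used=1 → run G
t=49: queue=[H] q_used=0 → run H

running at tick 12 = E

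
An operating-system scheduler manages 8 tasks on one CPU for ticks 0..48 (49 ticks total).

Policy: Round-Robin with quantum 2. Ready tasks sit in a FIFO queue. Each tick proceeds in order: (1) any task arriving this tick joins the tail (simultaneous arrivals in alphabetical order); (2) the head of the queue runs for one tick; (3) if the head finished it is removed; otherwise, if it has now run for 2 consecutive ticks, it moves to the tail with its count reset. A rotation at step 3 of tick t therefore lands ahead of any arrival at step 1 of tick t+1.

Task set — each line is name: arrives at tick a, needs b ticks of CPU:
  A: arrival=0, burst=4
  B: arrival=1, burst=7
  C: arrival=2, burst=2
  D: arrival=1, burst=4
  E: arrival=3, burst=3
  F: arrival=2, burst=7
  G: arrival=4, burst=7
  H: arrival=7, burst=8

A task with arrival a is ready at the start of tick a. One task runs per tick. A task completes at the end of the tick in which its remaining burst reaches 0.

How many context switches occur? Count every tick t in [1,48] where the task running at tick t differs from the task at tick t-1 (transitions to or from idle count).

context switches = 23

t=0: queue=[A] q_used=0 → run A
t=1: queue=[A,B,D] q_used=1 → run A
t=2: queue=[B,D,A,C,F] q_used=0 → run B
t=3: queue=[B,D,A,C,F,E] q_used=1 → run B
t=4: queue=[D,A,C,F,E,B,G] q_used=0 → run D
t=5: queue=[D,A,C,F,E,B,G] q_used=1 → run D
t=6: queue=[A,C,F,E,B,G,D] q_used=0 → run A
t=7: queue=[A,C,F,E,B,G,D,H] q_used=1 → run A
t=8: queue=[C,F,E,B,G,D,H] q_used=0 → run C
t=9: queue=[C,F,E,B,G,D,H] q_used=1 → run C
t=10: queue=[F,E,B,G,D,H] q_used=0 → run F
t=11: queue=[F,E,B,G,D,H] q_used=1 → run F
t=12: queue=[E,B,G,D,H,F] q_used=0 → run E
t=13: queue=[E,B,G,D,H,F] q_used=1 → run E
t=14: queue=[B,G,D,H,F,E] q_used=0 → run B
t=15: queue=[B,G,D,H,F,E] q_used=1 → run B
t=16: queue=[G,D,H,F,E,B] q_used=0 → run G
t=17: queue=[G,D,H,F,E,B] q_used=1 → run G
t=18: queue=[D,H,F,E,B,G] q_used=0 → run D
t=19: queue=[D,H,F,E,B,G] q_used=1 → run D
t=20: queue=[H,F,E,B,G] q_used=0 → run H
t=21: queue=[H,F,E,B,G] q_used=1 → run H
t=22: queue=[F,E,B,G,H] q_used=0 → run F
t=23: queue=[F,E,B,G,H] q_used=1 → run F
t=24: queue=[E,B,G,H,F] q_used=0 → run E
t=25: queue=[B,G,H,F] q_used=0 → run B
t=26: queue=[B,G,H,F] q_used=1 → run B
t=27: queue=[G,H,F,B] q_used=0 → run G
t=28: queue=[G,H,F,B] q_used=1 → run G
t=29: queue=[H,F,B,G] q_used=0 → run H
t=30: queue=[H,F,B,G] q_used=1 → run H
t=31: queue=[F,B,G,H] q_used=0 → run F
t=32: queue=[F,B,G,H] q_used=1 → run F
t=33: queue=[B,G,H,F] q_used=0 → run B
t=34: queue=[G,H,F] q_used=0 → run G
t=35: queue=[G,H,F] q_used=1 → run G
t=36: queue=[H,F,G] q_used=0 → run H
t=37: queue=[H,F,G] q_used=1 → run H
t=38: queue=[F,G,H] q_used=0 → run F
t=39: queue=[G,H] q_used=0 → run G
t=40: queue=[H] q_used=0 → run H
t=41: queue=[H] q_used=1 → run H
t=42: (idle)
t=43: (idle)
t=44: (idle)
t=45: (idle)
t=46: (idle)
t=47: (idle)
t=48: (idle)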